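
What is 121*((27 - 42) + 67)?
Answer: 6292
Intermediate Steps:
121*((27 - 42) + 67) = 121*(-15 + 67) = 121*52 = 6292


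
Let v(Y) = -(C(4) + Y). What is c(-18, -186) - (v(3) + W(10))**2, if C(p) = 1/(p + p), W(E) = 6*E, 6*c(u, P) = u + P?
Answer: -209201/64 ≈ -3268.8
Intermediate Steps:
c(u, P) = P/6 + u/6 (c(u, P) = (u + P)/6 = (P + u)/6 = P/6 + u/6)
C(p) = 1/(2*p)
v(Y) = -1/8 - Y (v(Y) = -((1/2)/4 + Y) = -((1/2)*(1/4) + Y) = -(1/8 + Y) = -1/8 - Y)
c(-18, -186) - (v(3) + W(10))**2 = ((1/6)*(-186) + (1/6)*(-18)) - ((-1/8 - 1*3) + 6*10)**2 = (-31 - 3) - ((-1/8 - 3) + 60)**2 = -34 - (-25/8 + 60)**2 = -34 - (455/8)**2 = -34 - 1*207025/64 = -34 - 207025/64 = -209201/64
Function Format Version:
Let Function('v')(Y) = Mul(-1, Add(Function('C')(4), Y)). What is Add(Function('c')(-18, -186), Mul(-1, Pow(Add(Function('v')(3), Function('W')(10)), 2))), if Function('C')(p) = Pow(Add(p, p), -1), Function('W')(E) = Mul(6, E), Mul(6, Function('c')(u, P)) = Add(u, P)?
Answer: Rational(-209201, 64) ≈ -3268.8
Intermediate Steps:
Function('c')(u, P) = Add(Mul(Rational(1, 6), P), Mul(Rational(1, 6), u)) (Function('c')(u, P) = Mul(Rational(1, 6), Add(u, P)) = Mul(Rational(1, 6), Add(P, u)) = Add(Mul(Rational(1, 6), P), Mul(Rational(1, 6), u)))
Function('C')(p) = Mul(Rational(1, 2), Pow(p, -1)) (Function('C')(p) = Pow(Mul(2, p), -1) = Mul(Rational(1, 2), Pow(p, -1)))
Function('v')(Y) = Add(Rational(-1, 8), Mul(-1, Y)) (Function('v')(Y) = Mul(-1, Add(Mul(Rational(1, 2), Pow(4, -1)), Y)) = Mul(-1, Add(Mul(Rational(1, 2), Rational(1, 4)), Y)) = Mul(-1, Add(Rational(1, 8), Y)) = Add(Rational(-1, 8), Mul(-1, Y)))
Add(Function('c')(-18, -186), Mul(-1, Pow(Add(Function('v')(3), Function('W')(10)), 2))) = Add(Add(Mul(Rational(1, 6), -186), Mul(Rational(1, 6), -18)), Mul(-1, Pow(Add(Add(Rational(-1, 8), Mul(-1, 3)), Mul(6, 10)), 2))) = Add(Add(-31, -3), Mul(-1, Pow(Add(Add(Rational(-1, 8), -3), 60), 2))) = Add(-34, Mul(-1, Pow(Add(Rational(-25, 8), 60), 2))) = Add(-34, Mul(-1, Pow(Rational(455, 8), 2))) = Add(-34, Mul(-1, Rational(207025, 64))) = Add(-34, Rational(-207025, 64)) = Rational(-209201, 64)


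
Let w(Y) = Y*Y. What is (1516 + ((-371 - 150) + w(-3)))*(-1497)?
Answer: -1502988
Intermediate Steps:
w(Y) = Y²
(1516 + ((-371 - 150) + w(-3)))*(-1497) = (1516 + ((-371 - 150) + (-3)²))*(-1497) = (1516 + (-521 + 9))*(-1497) = (1516 - 512)*(-1497) = 1004*(-1497) = -1502988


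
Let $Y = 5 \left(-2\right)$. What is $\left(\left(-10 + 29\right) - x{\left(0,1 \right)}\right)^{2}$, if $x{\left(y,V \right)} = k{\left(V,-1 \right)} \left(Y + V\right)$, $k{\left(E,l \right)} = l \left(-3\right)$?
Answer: $2116$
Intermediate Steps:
$k{\left(E,l \right)} = - 3 l$
$Y = -10$
$x{\left(y,V \right)} = -30 + 3 V$ ($x{\left(y,V \right)} = \left(-3\right) \left(-1\right) \left(-10 + V\right) = 3 \left(-10 + V\right) = -30 + 3 V$)
$\left(\left(-10 + 29\right) - x{\left(0,1 \right)}\right)^{2} = \left(\left(-10 + 29\right) - \left(-30 + 3 \cdot 1\right)\right)^{2} = \left(19 - \left(-30 + 3\right)\right)^{2} = \left(19 - -27\right)^{2} = \left(19 + 27\right)^{2} = 46^{2} = 2116$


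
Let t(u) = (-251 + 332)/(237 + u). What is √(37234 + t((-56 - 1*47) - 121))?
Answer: √6293599/13 ≈ 192.98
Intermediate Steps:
t(u) = 81/(237 + u)
√(37234 + t((-56 - 1*47) - 121)) = √(37234 + 81/(237 + ((-56 - 1*47) - 121))) = √(37234 + 81/(237 + ((-56 - 47) - 121))) = √(37234 + 81/(237 + (-103 - 121))) = √(37234 + 81/(237 - 224)) = √(37234 + 81/13) = √(484123/13) = √6293599/13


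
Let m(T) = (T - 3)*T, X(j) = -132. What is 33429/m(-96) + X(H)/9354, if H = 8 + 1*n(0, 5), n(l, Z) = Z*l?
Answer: 1572931/448992 ≈ 3.5033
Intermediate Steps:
H = 8 (H = 8 + 1*(5*0) = 8 + 1*0 = 8 + 0 = 8)
m(T) = T*(-3 + T) (m(T) = (-3 + T)*T = T*(-3 + T))
33429/m(-96) + X(H)/9354 = 33429/((-96*(-3 - 96))) - 132/9354 = 33429/((-96*(-99))) - 132*1/9354 = 33429/9504 - 22/1559 = 33429*(1/9504) - 22/1559 = 1013/288 - 22/1559 = 1572931/448992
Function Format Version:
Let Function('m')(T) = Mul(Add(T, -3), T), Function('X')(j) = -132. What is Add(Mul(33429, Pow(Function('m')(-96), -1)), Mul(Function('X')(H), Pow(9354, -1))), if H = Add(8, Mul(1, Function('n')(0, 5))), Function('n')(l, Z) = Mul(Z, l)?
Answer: Rational(1572931, 448992) ≈ 3.5033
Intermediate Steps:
H = 8 (H = Add(8, Mul(1, Mul(5, 0))) = Add(8, Mul(1, 0)) = Add(8, 0) = 8)
Function('m')(T) = Mul(T, Add(-3, T)) (Function('m')(T) = Mul(Add(-3, T), T) = Mul(T, Add(-3, T)))
Add(Mul(33429, Pow(Function('m')(-96), -1)), Mul(Function('X')(H), Pow(9354, -1))) = Add(Mul(33429, Pow(Mul(-96, Add(-3, -96)), -1)), Mul(-132, Pow(9354, -1))) = Add(Mul(33429, Pow(Mul(-96, -99), -1)), Mul(-132, Rational(1, 9354))) = Add(Mul(33429, Pow(9504, -1)), Rational(-22, 1559)) = Add(Mul(33429, Rational(1, 9504)), Rational(-22, 1559)) = Add(Rational(1013, 288), Rational(-22, 1559)) = Rational(1572931, 448992)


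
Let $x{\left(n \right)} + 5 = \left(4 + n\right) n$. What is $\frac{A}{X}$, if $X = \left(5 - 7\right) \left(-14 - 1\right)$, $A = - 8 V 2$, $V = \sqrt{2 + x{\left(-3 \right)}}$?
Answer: $- \frac{8 i \sqrt{6}}{15} \approx - 1.3064 i$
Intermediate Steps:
$x{\left(n \right)} = -5 + n \left(4 + n\right)$ ($x{\left(n \right)} = -5 + \left(4 + n\right) n = -5 + n \left(4 + n\right)$)
$V = i \sqrt{6}$ ($V = \sqrt{2 + \left(-5 + \left(-3\right)^{2} + 4 \left(-3\right)\right)} = \sqrt{2 - 8} = \sqrt{-6} = i \sqrt{6} \approx 2.4495 i$)
$A = - 16 i \sqrt{6}$ ($A = - 8 i \sqrt{6} \cdot 2 = - 16 i \sqrt{6} \approx - 39.192 i$)
$X = 30$ ($X = \left(5 - 7\right) \left(-15\right) = \left(-2\right) \left(-15\right) = 30$)
$\frac{A}{X} = \frac{\left(-16\right) i \sqrt{6}}{30} = - 16 i \sqrt{6} \cdot \frac{1}{30} = - \frac{8 i \sqrt{6}}{15}$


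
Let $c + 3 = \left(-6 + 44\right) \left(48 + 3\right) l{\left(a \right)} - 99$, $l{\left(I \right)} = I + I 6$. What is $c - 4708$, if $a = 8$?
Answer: $103718$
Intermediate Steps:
$l{\left(I \right)} = 7 I$ ($l{\left(I \right)} = I + 6 I = 7 I$)
$c = 108426$ ($c = -3 - \left(99 - \left(-6 + 44\right) \left(48 + 3\right) 7 \cdot 8\right) = -3 - \left(99 - 38 \cdot 51 \cdot 56\right) = -3 + \left(1938 \cdot 56 - 99\right) = -3 + \left(108528 - 99\right) = -3 + 108429 = 108426$)
$c - 4708 = 108426 - 4708 = 103718$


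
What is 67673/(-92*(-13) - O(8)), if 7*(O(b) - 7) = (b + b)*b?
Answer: 473711/8195 ≈ 57.805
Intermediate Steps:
O(b) = 7 + 2*b²/7 (O(b) = 7 + ((b + b)*b)/7 = 7 + ((2*b)*b)/7 = 7 + (2*b²)/7 = 7 + 2*b²/7)
67673/(-92*(-13) - O(8)) = 67673/(-92*(-13) - (7 + (2/7)*8²)) = 67673/(1196 - (7 + (2/7)*64)) = 67673/(1196 - (7 + 128/7)) = 67673/(1196 - 1*177/7) = 67673/(1196 - 177/7) = 67673/(8195/7) = 67673*(7/8195) = 473711/8195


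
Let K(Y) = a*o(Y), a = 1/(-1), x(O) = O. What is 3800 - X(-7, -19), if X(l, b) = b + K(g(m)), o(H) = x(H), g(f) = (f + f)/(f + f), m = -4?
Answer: 3820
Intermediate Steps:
g(f) = 1 (g(f) = (2*f)/((2*f)) = (2*f)*(1/(2*f)) = 1)
o(H) = H
a = -1
K(Y) = -Y
X(l, b) = -1 + b (X(l, b) = b - 1*1 = b - 1 = -1 + b)
3800 - X(-7, -19) = 3800 - (-1 - 19) = 3800 - 1*(-20) = 3800 + 20 = 3820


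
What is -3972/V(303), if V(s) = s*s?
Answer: -1324/30603 ≈ -0.043264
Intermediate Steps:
V(s) = s²
-3972/V(303) = -3972/(303²) = -3972/91809 = -3972*1/91809 = -1324/30603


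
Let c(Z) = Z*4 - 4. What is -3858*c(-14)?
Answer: 231480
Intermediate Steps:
c(Z) = -4 + 4*Z (c(Z) = 4*Z - 4 = -4 + 4*Z)
-3858*c(-14) = -3858*(-4 + 4*(-14)) = -3858*(-4 - 56) = -3858*(-60) = 231480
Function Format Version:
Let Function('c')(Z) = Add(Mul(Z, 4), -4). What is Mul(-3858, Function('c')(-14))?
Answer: 231480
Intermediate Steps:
Function('c')(Z) = Add(-4, Mul(4, Z)) (Function('c')(Z) = Add(Mul(4, Z), -4) = Add(-4, Mul(4, Z)))
Mul(-3858, Function('c')(-14)) = Mul(-3858, Add(-4, Mul(4, -14))) = Mul(-3858, Add(-4, -56)) = Mul(-3858, -60) = 231480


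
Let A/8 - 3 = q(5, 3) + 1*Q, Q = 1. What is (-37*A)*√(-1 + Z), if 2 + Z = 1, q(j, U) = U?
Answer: -2072*I*√2 ≈ -2930.3*I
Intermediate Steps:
Z = -1 (Z = -2 + 1 = -1)
A = 56 (A = 24 + 8*(3 + 1*1) = 24 + 8*(3 + 1) = 24 + 8*4 = 24 + 32 = 56)
(-37*A)*√(-1 + Z) = (-37*56)*√(-1 - 1) = -2072*I*√2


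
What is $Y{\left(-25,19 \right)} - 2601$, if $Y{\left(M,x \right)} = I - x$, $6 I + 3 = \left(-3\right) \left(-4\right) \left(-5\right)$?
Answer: $- \frac{5261}{2} \approx -2630.5$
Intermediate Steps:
$I = - \frac{21}{2}$ ($I = - \frac{1}{2} + \frac{\left(-3\right) \left(-4\right) \left(-5\right)}{6} = - \frac{1}{2} + \frac{12 \left(-5\right)}{6} = - \frac{1}{2} + \frac{1}{6} \left(-60\right) = - \frac{1}{2} - 10 = - \frac{21}{2} \approx -10.5$)
$Y{\left(M,x \right)} = - \frac{21}{2} - x$
$Y{\left(-25,19 \right)} - 2601 = \left(- \frac{21}{2} - 19\right) - 2601 = - \frac{59}{2} - 2601 = - \frac{5261}{2}$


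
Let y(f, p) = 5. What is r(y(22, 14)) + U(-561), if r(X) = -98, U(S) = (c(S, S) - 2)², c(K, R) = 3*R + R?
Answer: 5044418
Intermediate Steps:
c(K, R) = 4*R
U(S) = (-2 + 4*S)² (U(S) = (4*S - 2)² = (-2 + 4*S)²)
r(y(22, 14)) + U(-561) = -98 + 4*(-1 + 2*(-561))² = -98 + 4*(-1 - 1122)² = -98 + 4*(-1123)² = -98 + 4*1261129 = -98 + 5044516 = 5044418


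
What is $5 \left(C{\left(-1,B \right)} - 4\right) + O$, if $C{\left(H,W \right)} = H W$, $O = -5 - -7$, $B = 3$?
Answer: $-33$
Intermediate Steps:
$O = 2$ ($O = -5 + 7 = 2$)
$5 \left(C{\left(-1,B \right)} - 4\right) + O = 5 \left(\left(-1\right) 3 - 4\right) + 2 = 5 \left(-3 - 4\right) + 2 = 5 \left(-7\right) + 2 = -35 + 2 = -33$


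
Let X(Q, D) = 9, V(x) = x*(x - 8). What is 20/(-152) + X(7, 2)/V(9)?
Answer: 33/38 ≈ 0.86842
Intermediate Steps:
V(x) = x*(-8 + x)
20/(-152) + X(7, 2)/V(9) = 20/(-152) + 9/((9*(-8 + 9))) = 20*(-1/152) + 9/((9*1)) = -5/38 + 9/9 = -5/38 + 9*(1/9) = -5/38 + 1 = 33/38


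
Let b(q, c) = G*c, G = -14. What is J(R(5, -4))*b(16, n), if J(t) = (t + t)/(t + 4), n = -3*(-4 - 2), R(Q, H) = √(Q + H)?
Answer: -504/5 ≈ -100.80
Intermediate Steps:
R(Q, H) = √(H + Q)
n = 18 (n = -3*(-6) = 18)
b(q, c) = -14*c
J(t) = 2*t/(4 + t) (J(t) = (2*t)/(4 + t) = 2*t/(4 + t))
J(R(5, -4))*b(16, n) = (2*√(-4 + 5)/(4 + √(-4 + 5)))*(-14*18) = (2*√1/(4 + √1))*(-252) = (2*1/(4 + 1))*(-252) = (2*1/5)*(-252) = (2*1*(⅕))*(-252) = (⅖)*(-252) = -504/5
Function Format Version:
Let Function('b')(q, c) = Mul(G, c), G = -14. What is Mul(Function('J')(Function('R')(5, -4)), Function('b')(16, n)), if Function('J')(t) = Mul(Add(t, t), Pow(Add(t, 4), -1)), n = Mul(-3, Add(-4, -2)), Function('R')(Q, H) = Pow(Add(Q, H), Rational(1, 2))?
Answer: Rational(-504, 5) ≈ -100.80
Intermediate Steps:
Function('R')(Q, H) = Pow(Add(H, Q), Rational(1, 2))
n = 18 (n = Mul(-3, -6) = 18)
Function('b')(q, c) = Mul(-14, c)
Function('J')(t) = Mul(2, t, Pow(Add(4, t), -1)) (Function('J')(t) = Mul(Mul(2, t), Pow(Add(4, t), -1)) = Mul(2, t, Pow(Add(4, t), -1)))
Mul(Function('J')(Function('R')(5, -4)), Function('b')(16, n)) = Mul(Mul(2, Pow(Add(-4, 5), Rational(1, 2)), Pow(Add(4, Pow(Add(-4, 5), Rational(1, 2))), -1)), Mul(-14, 18)) = Mul(Mul(2, Pow(1, Rational(1, 2)), Pow(Add(4, Pow(1, Rational(1, 2))), -1)), -252) = Mul(Mul(2, 1, Pow(Add(4, 1), -1)), -252) = Mul(Mul(2, 1, Pow(5, -1)), -252) = Mul(Mul(2, 1, Rational(1, 5)), -252) = Mul(Rational(2, 5), -252) = Rational(-504, 5)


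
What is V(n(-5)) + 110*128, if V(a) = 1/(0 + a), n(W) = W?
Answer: 70399/5 ≈ 14080.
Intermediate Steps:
V(a) = 1/a
V(n(-5)) + 110*128 = 1/(-5) + 110*128 = -⅕ + 14080 = 70399/5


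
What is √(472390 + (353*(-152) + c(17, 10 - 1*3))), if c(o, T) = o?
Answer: √418751 ≈ 647.11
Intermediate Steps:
√(472390 + (353*(-152) + c(17, 10 - 1*3))) = √(472390 + (353*(-152) + 17)) = √(472390 + (-53656 + 17)) = √(472390 - 53639) = √418751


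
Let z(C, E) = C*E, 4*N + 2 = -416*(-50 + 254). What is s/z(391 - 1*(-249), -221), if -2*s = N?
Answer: -42433/565760 ≈ -0.075002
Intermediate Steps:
N = -42433/2 (N = -½ + (-416*(-50 + 254))/4 = -½ + (-416*204)/4 = -½ + (¼)*(-84864) = -½ - 21216 = -42433/2 ≈ -21217.)
s = 42433/4 (s = -½*(-42433/2) = 42433/4 ≈ 10608.)
s/z(391 - 1*(-249), -221) = 42433/(4*(((391 - 1*(-249))*(-221)))) = 42433/(4*(((391 + 249)*(-221)))) = 42433/(4*((640*(-221)))) = (42433/4)/(-141440) = (42433/4)*(-1/141440) = -42433/565760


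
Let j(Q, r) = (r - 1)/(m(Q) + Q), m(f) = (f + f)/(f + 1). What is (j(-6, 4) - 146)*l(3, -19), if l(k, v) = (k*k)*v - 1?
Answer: 75766/3 ≈ 25255.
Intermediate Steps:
m(f) = 2*f/(1 + f) (m(f) = (2*f)/(1 + f) = 2*f/(1 + f))
j(Q, r) = (-1 + r)/(Q + 2*Q/(1 + Q)) (j(Q, r) = (r - 1)/(2*Q/(1 + Q) + Q) = (-1 + r)/(Q + 2*Q/(1 + Q)))
l(k, v) = -1 + v*k² (l(k, v) = k²*v - 1 = v*k² - 1 = -1 + v*k²)
(j(-6, 4) - 146)*l(3, -19) = ((1 - 6)*(-1 + 4)/((-6)*(3 - 6)) - 146)*(-1 - 19*3²) = (-⅙*(-5)*3/(-3) - 146)*(-1 - 19*9) = (-⅙*(-⅓)*(-5)*3 - 146)*(-1 - 171) = (-⅚ - 146)*(-172) = -881/6*(-172) = 75766/3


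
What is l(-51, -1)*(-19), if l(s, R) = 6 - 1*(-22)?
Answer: -532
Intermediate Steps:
l(s, R) = 28 (l(s, R) = 6 + 22 = 28)
l(-51, -1)*(-19) = 28*(-19) = -532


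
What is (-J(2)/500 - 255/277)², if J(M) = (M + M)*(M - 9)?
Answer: 896164096/1198890625 ≈ 0.74749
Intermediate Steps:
J(M) = 2*M*(-9 + M) (J(M) = (2*M)*(-9 + M) = 2*M*(-9 + M))
(-J(2)/500 - 255/277)² = (-2*2*(-9 + 2)/500 - 255/277)² = (-2*2*(-7)*(1/500) - 255*1/277)² = (-1*(-28)*(1/500) - 255/277)² = (28*(1/500) - 255/277)² = (7/125 - 255/277)² = (-29936/34625)² = 896164096/1198890625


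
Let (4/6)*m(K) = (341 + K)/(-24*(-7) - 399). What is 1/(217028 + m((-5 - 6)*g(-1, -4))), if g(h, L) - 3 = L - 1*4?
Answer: 7/1519178 ≈ 4.6078e-6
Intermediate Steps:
g(h, L) = -1 + L (g(h, L) = 3 + (L - 1*4) = 3 + (L - 4) = 3 + (-4 + L) = -1 + L)
m(K) = -31/14 - K/154 (m(K) = 3*((341 + K)/(-24*(-7) - 399))/2 = 3*((341 + K)/(168 - 399))/2 = 3*((341 + K)/(-231))/2 = 3*((341 + K)*(-1/231))/2 = 3*(-31/21 - K/231)/2 = -31/14 - K/154)
1/(217028 + m((-5 - 6)*g(-1, -4))) = 1/(217028 + (-31/14 - (-5 - 6)*(-1 - 4)/154)) = 1/(217028 + (-31/14 - (-1)*(-5)/14)) = 1/(217028 + (-31/14 - 1/154*55)) = 1/(217028 + (-31/14 - 5/14)) = 1/(217028 - 18/7) = 1/(1519178/7) = 7/1519178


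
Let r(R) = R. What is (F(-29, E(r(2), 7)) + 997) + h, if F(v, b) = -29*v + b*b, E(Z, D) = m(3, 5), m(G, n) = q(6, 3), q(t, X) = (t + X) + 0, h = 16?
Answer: 1935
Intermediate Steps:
q(t, X) = X + t (q(t, X) = (X + t) + 0 = X + t)
m(G, n) = 9 (m(G, n) = 3 + 6 = 9)
E(Z, D) = 9
F(v, b) = b² - 29*v (F(v, b) = -29*v + b² = b² - 29*v)
(F(-29, E(r(2), 7)) + 997) + h = ((9² - 29*(-29)) + 997) + 16 = ((81 + 841) + 997) + 16 = (922 + 997) + 16 = 1919 + 16 = 1935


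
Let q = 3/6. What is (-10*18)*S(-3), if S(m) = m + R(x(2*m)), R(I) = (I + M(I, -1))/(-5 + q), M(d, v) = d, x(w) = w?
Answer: 60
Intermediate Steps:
q = ½ (q = 3*(⅙) = ½ ≈ 0.50000)
R(I) = -4*I/9 (R(I) = (I + I)/(-5 + ½) = (2*I)/(-9/2) = (2*I)*(-2/9) = -4*I/9)
S(m) = m/9 (S(m) = m - 8*m/9 = m/9)
(-10*18)*S(-3) = (-10*18)*((⅑)*(-3)) = -180*(-⅓) = 60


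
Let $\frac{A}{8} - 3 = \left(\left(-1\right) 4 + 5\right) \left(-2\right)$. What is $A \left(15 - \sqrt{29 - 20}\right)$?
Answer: $96$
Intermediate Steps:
$A = 8$ ($A = 24 + 8 \left(\left(-1\right) 4 + 5\right) \left(-2\right) = 24 + 8 \left(-4 + 5\right) \left(-2\right) = 24 + 8 \cdot 1 \left(-2\right) = 24 + 8 \left(-2\right) = 24 - 16 = 8$)
$A \left(15 - \sqrt{29 - 20}\right) = 8 \left(15 - \sqrt{29 - 20}\right) = 8 \left(15 - \sqrt{9}\right) = 8 \left(15 - 3\right) = 8 \cdot 12 = 96$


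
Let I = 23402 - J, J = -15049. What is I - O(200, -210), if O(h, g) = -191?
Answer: 38642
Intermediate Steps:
I = 38451 (I = 23402 - 1*(-15049) = 23402 + 15049 = 38451)
I - O(200, -210) = 38451 - 1*(-191) = 38451 + 191 = 38642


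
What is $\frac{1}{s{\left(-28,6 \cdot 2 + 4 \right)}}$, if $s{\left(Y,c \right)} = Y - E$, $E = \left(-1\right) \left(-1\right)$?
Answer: $- \frac{1}{29} \approx -0.034483$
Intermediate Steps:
$E = 1$
$s{\left(Y,c \right)} = -1 + Y$ ($s{\left(Y,c \right)} = Y - 1 = -1 + Y$)
$\frac{1}{s{\left(-28,6 \cdot 2 + 4 \right)}} = \frac{1}{-1 - 28} = \frac{1}{-29} = - \frac{1}{29}$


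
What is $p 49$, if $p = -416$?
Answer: $-20384$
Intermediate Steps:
$p 49 = \left(-416\right) 49 = -20384$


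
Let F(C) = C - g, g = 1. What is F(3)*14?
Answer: 28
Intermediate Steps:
F(C) = -1 + C (F(C) = C - 1*1 = C - 1 = -1 + C)
F(3)*14 = (-1 + 3)*14 = 2*14 = 28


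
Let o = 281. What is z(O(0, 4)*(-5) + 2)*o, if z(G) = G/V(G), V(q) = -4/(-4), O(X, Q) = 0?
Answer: 562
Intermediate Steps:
V(q) = 1 (V(q) = -4*(-¼) = 1)
z(G) = G (z(G) = G/1 = G*1 = G)
z(O(0, 4)*(-5) + 2)*o = (0*(-5) + 2)*281 = (0 + 2)*281 = 2*281 = 562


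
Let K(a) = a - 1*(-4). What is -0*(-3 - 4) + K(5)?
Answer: 9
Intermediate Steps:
K(a) = 4 + a (K(a) = a + 4 = 4 + a)
-0*(-3 - 4) + K(5) = -0*(-3 - 4) + (4 + 5) = -0*(-7) + 9 = -45*0 + 9 = 0 + 9 = 9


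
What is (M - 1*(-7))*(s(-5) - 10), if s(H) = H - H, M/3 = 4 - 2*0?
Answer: -190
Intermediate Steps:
M = 12 (M = 3*(4 - 2*0) = 3*(4 - 1*0) = 3*(4 + 0) = 3*4 = 12)
s(H) = 0
(M - 1*(-7))*(s(-5) - 10) = (12 - 1*(-7))*(0 - 10) = (12 + 7)*(-10) = 19*(-10) = -190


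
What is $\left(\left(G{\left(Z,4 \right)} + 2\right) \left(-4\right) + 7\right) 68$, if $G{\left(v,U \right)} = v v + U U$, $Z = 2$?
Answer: $-5508$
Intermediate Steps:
$G{\left(v,U \right)} = U^{2} + v^{2}$ ($G{\left(v,U \right)} = v^{2} + U^{2} = U^{2} + v^{2}$)
$\left(\left(G{\left(Z,4 \right)} + 2\right) \left(-4\right) + 7\right) 68 = \left(\left(\left(4^{2} + 2^{2}\right) + 2\right) \left(-4\right) + 7\right) 68 = \left(\left(\left(16 + 4\right) + 2\right) \left(-4\right) + 7\right) 68 = \left(\left(20 + 2\right) \left(-4\right) + 7\right) 68 = \left(22 \left(-4\right) + 7\right) 68 = \left(-88 + 7\right) 68 = \left(-81\right) 68 = -5508$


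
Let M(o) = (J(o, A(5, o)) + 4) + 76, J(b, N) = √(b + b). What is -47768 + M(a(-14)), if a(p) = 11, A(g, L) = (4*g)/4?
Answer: -47688 + √22 ≈ -47683.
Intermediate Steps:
A(g, L) = g (A(g, L) = (4*g)*(¼) = g)
J(b, N) = √2*√b (J(b, N) = √(2*b) = √2*√b)
M(o) = 80 + √2*√o (M(o) = (√2*√o + 4) + 76 = (4 + √2*√o) + 76 = 80 + √2*√o)
-47768 + M(a(-14)) = -47768 + (80 + √2*√11) = -47768 + (80 + √22) = -47688 + √22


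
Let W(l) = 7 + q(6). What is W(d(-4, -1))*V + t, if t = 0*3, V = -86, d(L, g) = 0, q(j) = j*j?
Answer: -3698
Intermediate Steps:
q(j) = j²
W(l) = 43 (W(l) = 7 + 6² = 7 + 36 = 43)
t = 0
W(d(-4, -1))*V + t = 43*(-86) + 0 = -3698 + 0 = -3698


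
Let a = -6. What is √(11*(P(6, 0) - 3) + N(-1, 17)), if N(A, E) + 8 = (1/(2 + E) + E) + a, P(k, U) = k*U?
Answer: I*√10811/19 ≈ 5.4724*I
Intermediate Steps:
P(k, U) = U*k
N(A, E) = -14 + E + 1/(2 + E) (N(A, E) = -8 + ((1/(2 + E) + E) - 6) = -8 + ((E + 1/(2 + E)) - 6) = -8 + (-6 + E + 1/(2 + E)) = -14 + E + 1/(2 + E))
√(11*(P(6, 0) - 3) + N(-1, 17)) = √(11*(0*6 - 3) + (-27 + 17² - 12*17)/(2 + 17)) = √(11*(0 - 3) + (-27 + 289 - 204)/19) = √(11*(-3) + (1/19)*58) = √(-33 + 58/19) = √(-569/19) = I*√10811/19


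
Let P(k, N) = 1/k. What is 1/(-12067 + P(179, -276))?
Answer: -179/2159992 ≈ -8.2871e-5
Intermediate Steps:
1/(-12067 + P(179, -276)) = 1/(-12067 + 1/179) = 1/(-2159992/179) = -179/2159992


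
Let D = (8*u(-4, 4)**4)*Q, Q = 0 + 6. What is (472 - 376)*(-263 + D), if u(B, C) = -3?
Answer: 348000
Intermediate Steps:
Q = 6
D = 3888 (D = (8*(-3)**4)*6 = (8*81)*6 = 648*6 = 3888)
(472 - 376)*(-263 + D) = (472 - 376)*(-263 + 3888) = 96*3625 = 348000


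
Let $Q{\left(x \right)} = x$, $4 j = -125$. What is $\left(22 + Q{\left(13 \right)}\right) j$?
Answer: $- \frac{4375}{4} \approx -1093.8$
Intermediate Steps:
$j = - \frac{125}{4}$ ($j = \frac{1}{4} \left(-125\right) = - \frac{125}{4} \approx -31.25$)
$\left(22 + Q{\left(13 \right)}\right) j = \left(22 + 13\right) \left(- \frac{125}{4}\right) = 35 \left(- \frac{125}{4}\right) = - \frac{4375}{4}$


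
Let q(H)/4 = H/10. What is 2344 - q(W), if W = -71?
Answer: 11862/5 ≈ 2372.4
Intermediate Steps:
q(H) = 2*H/5 (q(H) = 4*(H/10) = 2*H/5)
2344 - q(W) = 2344 - 2*(-71)/5 = 2344 - 1*(-142/5) = 2344 + 142/5 = 11862/5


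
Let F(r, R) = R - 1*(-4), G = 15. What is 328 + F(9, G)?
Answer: 347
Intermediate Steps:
F(r, R) = 4 + R (F(r, R) = R + 4 = 4 + R)
328 + F(9, G) = 328 + (4 + 15) = 328 + 19 = 347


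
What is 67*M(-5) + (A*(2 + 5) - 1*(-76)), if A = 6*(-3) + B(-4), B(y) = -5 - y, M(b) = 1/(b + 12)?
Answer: -332/7 ≈ -47.429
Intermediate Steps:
M(b) = 1/(12 + b)
A = -19 (A = 6*(-3) + (-5 - 1*(-4)) = -18 + (-5 + 4) = -18 - 1 = -19)
67*M(-5) + (A*(2 + 5) - 1*(-76)) = 67/(12 - 5) + (-19*(2 + 5) - 1*(-76)) = 67/7 + (-19*7 + 76) = 67*(⅐) + (-133 + 76) = 67/7 - 57 = -332/7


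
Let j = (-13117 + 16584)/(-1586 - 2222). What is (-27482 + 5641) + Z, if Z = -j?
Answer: -83167061/3808 ≈ -21840.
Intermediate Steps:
j = -3467/3808 (j = 3467/(-3808) = 3467*(-1/3808) = -3467/3808 ≈ -0.91045)
Z = 3467/3808 (Z = -1*(-3467/3808) = 3467/3808 ≈ 0.91045)
(-27482 + 5641) + Z = (-27482 + 5641) + 3467/3808 = -21841 + 3467/3808 = -83167061/3808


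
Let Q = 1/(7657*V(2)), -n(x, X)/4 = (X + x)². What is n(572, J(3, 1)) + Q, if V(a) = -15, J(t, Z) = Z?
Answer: -150840909181/114855 ≈ -1.3133e+6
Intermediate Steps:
n(x, X) = -4*(X + x)²
Q = -1/114855 (Q = 1/(7657*(-15)) = 1/(-114855) = -1/114855 ≈ -8.7066e-6)
n(572, J(3, 1)) + Q = -4*(1 + 572)² - 1/114855 = -4*573² - 1/114855 = -4*328329 - 1/114855 = -1313316 - 1/114855 = -150840909181/114855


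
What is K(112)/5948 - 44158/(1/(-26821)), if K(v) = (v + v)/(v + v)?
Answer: 7044583498665/5948 ≈ 1.1844e+9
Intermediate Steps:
K(v) = 1 (K(v) = (2*v)/((2*v)) = (2*v)*(1/(2*v)) = 1)
K(112)/5948 - 44158/(1/(-26821)) = 1/5948 - 44158/(1/(-26821)) = 1*(1/5948) - 44158/(-1/26821) = 1/5948 - 44158*(-26821) = 1/5948 + 1184361718 = 7044583498665/5948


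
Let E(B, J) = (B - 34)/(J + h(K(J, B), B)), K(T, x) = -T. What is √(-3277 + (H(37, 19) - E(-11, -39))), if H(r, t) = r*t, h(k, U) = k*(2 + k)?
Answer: I*√6960018/52 ≈ 50.734*I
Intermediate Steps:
E(B, J) = (-34 + B)/(J - J*(2 - J)) (E(B, J) = (B - 34)/(J + (-J)*(2 - J)) = (-34 + B)/(J - J*(2 - J)))
√(-3277 + (H(37, 19) - E(-11, -39))) = √(-3277 + (37*19 - (-34 - 11)/((-39)*(-1 - 39)))) = √(-3277 + (703 - (-1)*(-45)/(39*(-40)))) = √(-3277 + (703 - (-1)*(-1)*(-45)/(39*40))) = √(-3277 + (703 - 1*(-3/104))) = √(-3277 + (703 + 3/104)) = √(-3277 + 73115/104) = √(-267693/104) = I*√6960018/52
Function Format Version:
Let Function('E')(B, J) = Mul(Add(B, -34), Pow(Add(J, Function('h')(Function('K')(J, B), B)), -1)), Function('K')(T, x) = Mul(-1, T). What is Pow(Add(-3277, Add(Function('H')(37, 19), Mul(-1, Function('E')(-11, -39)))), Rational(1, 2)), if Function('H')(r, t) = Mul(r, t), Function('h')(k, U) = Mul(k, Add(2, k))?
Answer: Mul(Rational(1, 52), I, Pow(6960018, Rational(1, 2))) ≈ Mul(50.734, I)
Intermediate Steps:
Function('E')(B, J) = Mul(Pow(Add(J, Mul(-1, J, Add(2, Mul(-1, J)))), -1), Add(-34, B)) (Function('E')(B, J) = Mul(Add(B, -34), Pow(Add(J, Mul(Mul(-1, J), Add(2, Mul(-1, J)))), -1)) = Mul(Add(-34, B), Pow(Add(J, Mul(-1, J, Add(2, Mul(-1, J)))), -1)) = Mul(Pow(Add(J, Mul(-1, J, Add(2, Mul(-1, J)))), -1), Add(-34, B)))
Pow(Add(-3277, Add(Function('H')(37, 19), Mul(-1, Function('E')(-11, -39)))), Rational(1, 2)) = Pow(Add(-3277, Add(Mul(37, 19), Mul(-1, Mul(Pow(-39, -1), Pow(Add(-1, -39), -1), Add(-34, -11))))), Rational(1, 2)) = Pow(Add(-3277, Add(703, Mul(-1, Mul(Rational(-1, 39), Pow(-40, -1), -45)))), Rational(1, 2)) = Pow(Add(-3277, Add(703, Mul(-1, Mul(Rational(-1, 39), Rational(-1, 40), -45)))), Rational(1, 2)) = Pow(Add(-3277, Add(703, Mul(-1, Rational(-3, 104)))), Rational(1, 2)) = Pow(Add(-3277, Add(703, Rational(3, 104))), Rational(1, 2)) = Pow(Add(-3277, Rational(73115, 104)), Rational(1, 2)) = Pow(Rational(-267693, 104), Rational(1, 2)) = Mul(Rational(1, 52), I, Pow(6960018, Rational(1, 2)))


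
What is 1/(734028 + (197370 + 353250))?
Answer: 1/1284648 ≈ 7.7842e-7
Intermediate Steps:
1/(734028 + (197370 + 353250)) = 1/(734028 + 550620) = 1/1284648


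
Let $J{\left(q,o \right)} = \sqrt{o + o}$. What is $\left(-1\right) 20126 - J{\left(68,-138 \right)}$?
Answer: $-20126 - 2 i \sqrt{69} \approx -20126.0 - 16.613 i$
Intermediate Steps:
$J{\left(q,o \right)} = \sqrt{2} \sqrt{o}$ ($J{\left(q,o \right)} = \sqrt{2 o} = \sqrt{2} \sqrt{o}$)
$\left(-1\right) 20126 - J{\left(68,-138 \right)} = \left(-1\right) 20126 - \sqrt{2} \sqrt{-138} = -20126 - \sqrt{2} i \sqrt{138} = -20126 - 2 i \sqrt{69}$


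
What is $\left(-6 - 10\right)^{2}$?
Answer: $256$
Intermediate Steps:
$\left(-6 - 10\right)^{2} = \left(-16\right)^{2} = 256$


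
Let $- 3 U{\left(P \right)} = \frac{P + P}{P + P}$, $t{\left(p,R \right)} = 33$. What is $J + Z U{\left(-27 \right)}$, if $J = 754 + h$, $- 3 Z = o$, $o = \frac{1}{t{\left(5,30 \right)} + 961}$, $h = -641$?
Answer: $\frac{1010899}{8946} \approx 113.0$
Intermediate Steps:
$U{\left(P \right)} = - \frac{1}{3}$ ($U{\left(P \right)} = - \frac{\left(P + P\right) \frac{1}{P + P}}{3} = - \frac{2 P \frac{1}{2 P}}{3} = \left(- \frac{1}{3}\right) 1 = - \frac{1}{3}$)
$o = \frac{1}{994}$ ($o = \frac{1}{33 + 961} = \frac{1}{994} \approx 0.001006$)
$Z = - \frac{1}{2982}$ ($Z = \left(- \frac{1}{3}\right) \frac{1}{994} = - \frac{1}{2982} \approx -0.00033535$)
$J = 113$ ($J = 754 - 641 = 113$)
$J + Z U{\left(-27 \right)} = 113 - - \frac{1}{8946} = 113 + \frac{1}{8946} = \frac{1010899}{8946}$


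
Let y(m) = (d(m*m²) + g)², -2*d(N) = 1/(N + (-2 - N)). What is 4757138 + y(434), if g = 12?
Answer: 76116609/16 ≈ 4.7573e+6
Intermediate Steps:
d(N) = ¼ (d(N) = -1/(2*(N + (-2 - N))) = -½/(-2) = -½*(-½) = ¼)
y(m) = 2401/16 (y(m) = (¼ + 12)² = (49/4)² = 2401/16)
4757138 + y(434) = 4757138 + 2401/16 = 76116609/16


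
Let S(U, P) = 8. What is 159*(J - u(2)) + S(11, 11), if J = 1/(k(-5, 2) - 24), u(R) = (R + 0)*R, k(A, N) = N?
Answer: -13975/22 ≈ -635.23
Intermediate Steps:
u(R) = R**2 (u(R) = R*R = R**2)
J = -1/22 (J = 1/(2 - 24) = 1/(-22) = -1/22 ≈ -0.045455)
159*(J - u(2)) + S(11, 11) = 159*(-1/22 - 1*2**2) + 8 = 159*(-1/22 - 1*4) + 8 = 159*(-1/22 - 4) + 8 = 159*(-89/22) + 8 = -14151/22 + 8 = -13975/22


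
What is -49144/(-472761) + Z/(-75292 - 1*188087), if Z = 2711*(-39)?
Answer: 20976015115/41505106473 ≈ 0.50538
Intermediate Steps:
Z = -105729
-49144/(-472761) + Z/(-75292 - 1*188087) = -49144/(-472761) - 105729/(-75292 - 1*188087) = -49144*(-1/472761) - 105729/(-75292 - 188087) = 49144/472761 - 105729/(-263379) = 49144/472761 - 105729*(-1/263379) = 49144/472761 + 35243/87793 = 20976015115/41505106473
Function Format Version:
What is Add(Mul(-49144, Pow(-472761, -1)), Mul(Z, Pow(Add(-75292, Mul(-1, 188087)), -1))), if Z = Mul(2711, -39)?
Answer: Rational(20976015115, 41505106473) ≈ 0.50538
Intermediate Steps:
Z = -105729
Add(Mul(-49144, Pow(-472761, -1)), Mul(Z, Pow(Add(-75292, Mul(-1, 188087)), -1))) = Add(Mul(-49144, Pow(-472761, -1)), Mul(-105729, Pow(Add(-75292, Mul(-1, 188087)), -1))) = Add(Mul(-49144, Rational(-1, 472761)), Mul(-105729, Pow(Add(-75292, -188087), -1))) = Add(Rational(49144, 472761), Mul(-105729, Pow(-263379, -1))) = Add(Rational(49144, 472761), Mul(-105729, Rational(-1, 263379))) = Add(Rational(49144, 472761), Rational(35243, 87793)) = Rational(20976015115, 41505106473)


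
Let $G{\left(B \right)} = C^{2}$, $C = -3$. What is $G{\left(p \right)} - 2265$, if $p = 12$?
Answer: $-2256$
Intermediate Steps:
$G{\left(B \right)} = 9$ ($G{\left(B \right)} = \left(-3\right)^{2} = 9$)
$G{\left(p \right)} - 2265 = 9 - 2265 = -2256$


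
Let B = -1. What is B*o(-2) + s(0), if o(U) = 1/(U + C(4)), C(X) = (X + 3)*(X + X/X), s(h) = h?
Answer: -1/33 ≈ -0.030303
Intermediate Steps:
C(X) = (1 + X)*(3 + X) (C(X) = (3 + X)*(X + 1) = (3 + X)*(1 + X) = (1 + X)*(3 + X))
o(U) = 1/(35 + U) (o(U) = 1/(U + (3 + 4² + 4*4)) = 1/(U + (3 + 16 + 16)) = 1/(U + 35) = 1/(35 + U))
B*o(-2) + s(0) = -1/(35 - 2) + 0 = -1/33 + 0 = -1/33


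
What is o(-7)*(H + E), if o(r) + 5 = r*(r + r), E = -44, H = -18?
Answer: -5766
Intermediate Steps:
o(r) = -5 + 2*r² (o(r) = -5 + r*(r + r) = -5 + r*(2*r) = -5 + 2*r²)
o(-7)*(H + E) = (-5 + 2*(-7)²)*(-18 - 44) = (-5 + 2*49)*(-62) = (-5 + 98)*(-62) = 93*(-62) = -5766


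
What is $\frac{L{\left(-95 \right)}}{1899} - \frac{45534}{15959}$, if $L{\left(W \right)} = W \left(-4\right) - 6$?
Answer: $- \frac{80500400}{30306141} \approx -2.6562$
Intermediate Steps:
$L{\left(W \right)} = -6 - 4 W$ ($L{\left(W \right)} = - 4 W - 6 = -6 - 4 W$)
$\frac{L{\left(-95 \right)}}{1899} - \frac{45534}{15959} = \frac{-6 - -380}{1899} - \frac{45534}{15959} = \left(-6 + 380\right) \frac{1}{1899} - \frac{45534}{15959} = 374 \cdot \frac{1}{1899} - \frac{45534}{15959} = \frac{374}{1899} - \frac{45534}{15959} = - \frac{80500400}{30306141}$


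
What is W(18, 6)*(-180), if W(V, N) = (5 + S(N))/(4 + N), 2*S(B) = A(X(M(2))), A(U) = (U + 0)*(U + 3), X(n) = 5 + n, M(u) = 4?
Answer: -1062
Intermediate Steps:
A(U) = U*(3 + U)
S(B) = 54 (S(B) = ((5 + 4)*(3 + (5 + 4)))/2 = (9*(3 + 9))/2 = (9*12)/2 = (½)*108 = 54)
W(V, N) = 59/(4 + N) (W(V, N) = (5 + 54)/(4 + N) = 59/(4 + N))
W(18, 6)*(-180) = (59/(4 + 6))*(-180) = (59/10)*(-180) = -1062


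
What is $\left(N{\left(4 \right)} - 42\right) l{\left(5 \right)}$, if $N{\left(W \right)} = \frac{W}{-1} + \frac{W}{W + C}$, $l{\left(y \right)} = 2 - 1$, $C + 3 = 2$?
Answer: $- \frac{134}{3} \approx -44.667$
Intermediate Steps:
$C = -1$ ($C = -3 + 2 = -1$)
$l{\left(y \right)} = 1$ ($l{\left(y \right)} = 2 - 1 = 1$)
$N{\left(W \right)} = - W + \frac{W}{-1 + W}$ ($N{\left(W \right)} = \frac{W}{-1} + \frac{W}{W - 1} = W \left(-1\right) + \frac{W}{-1 + W} = - W + \frac{W}{-1 + W}$)
$\left(N{\left(4 \right)} - 42\right) l{\left(5 \right)} = \left(\frac{4 \left(2 - 4\right)}{-1 + 4} - 42\right) 1 = \left(\frac{4 \left(2 - 4\right)}{3} - 42\right) 1 = \left(4 \cdot \frac{1}{3} \left(-2\right) - 42\right) 1 = \left(- \frac{8}{3} - 42\right) 1 = \left(- \frac{134}{3}\right) 1 = - \frac{134}{3}$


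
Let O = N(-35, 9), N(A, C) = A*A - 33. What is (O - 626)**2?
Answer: 320356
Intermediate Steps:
N(A, C) = -33 + A**2 (N(A, C) = A**2 - 33 = -33 + A**2)
O = 1192 (O = -33 + (-35)**2 = -33 + 1225 = 1192)
(O - 626)**2 = (1192 - 626)**2 = 566**2 = 320356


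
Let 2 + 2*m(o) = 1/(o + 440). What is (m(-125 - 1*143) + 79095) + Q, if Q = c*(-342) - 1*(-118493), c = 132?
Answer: 52440393/344 ≈ 1.5244e+5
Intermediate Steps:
m(o) = -1 + 1/(2*(440 + o)) (m(o) = -1 + 1/(2*(o + 440)) = -1 + 1/(2*(440 + o)))
Q = 73349 (Q = 132*(-342) - 1*(-118493) = -45144 + 118493 = 73349)
(m(-125 - 1*143) + 79095) + Q = ((-879/2 - (-125 - 1*143))/(440 + (-125 - 1*143)) + 79095) + 73349 = ((-879/2 - (-125 - 143))/(440 + (-125 - 143)) + 79095) + 73349 = ((-879/2 - 1*(-268))/(440 - 268) + 79095) + 73349 = ((-879/2 + 268)/172 + 79095) + 73349 = ((1/172)*(-343/2) + 79095) + 73349 = (-343/344 + 79095) + 73349 = 27208337/344 + 73349 = 52440393/344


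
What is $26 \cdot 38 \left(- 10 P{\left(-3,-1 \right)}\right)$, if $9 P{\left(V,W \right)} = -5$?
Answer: $\frac{49400}{9} \approx 5488.9$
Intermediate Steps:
$P{\left(V,W \right)} = - \frac{5}{9}$ ($P{\left(V,W \right)} = \frac{1}{9} \left(-5\right) = - \frac{5}{9}$)
$26 \cdot 38 \left(- 10 P{\left(-3,-1 \right)}\right) = 26 \cdot 38 \left(\left(-10\right) \left(- \frac{5}{9}\right)\right) = 988 \cdot \frac{50}{9} = \frac{49400}{9}$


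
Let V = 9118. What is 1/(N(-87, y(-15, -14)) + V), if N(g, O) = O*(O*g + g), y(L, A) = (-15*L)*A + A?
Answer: -1/870663566 ≈ -1.1485e-9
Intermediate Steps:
y(L, A) = A - 15*A*L (y(L, A) = -15*A*L + A = A - 15*A*L)
N(g, O) = O*(g + O*g)
1/(N(-87, y(-15, -14)) + V) = 1/(-14*(1 - 15*(-15))*(-87)*(1 - 14*(1 - 15*(-15))) + 9118) = 1/(-14*(1 + 225)*(-87)*(1 - 14*(1 + 225)) + 9118) = 1/(-14*226*(-87)*(1 - 14*226) + 9118) = 1/(-3164*(-87)*(1 - 3164) + 9118) = 1/(-3164*(-87)*(-3163) + 9118) = 1/(-870672684 + 9118) = 1/(-870663566) = -1/870663566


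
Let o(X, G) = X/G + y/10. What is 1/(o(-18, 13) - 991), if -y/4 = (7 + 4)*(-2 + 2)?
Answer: -13/12901 ≈ -0.0010077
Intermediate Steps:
y = 0 (y = -4*(7 + 4)*(-2 + 2) = -44*0 = -4*0 = 0)
o(X, G) = X/G (o(X, G) = X/G + 0/10 = X/G + 0*(1/10) = X/G + 0 = X/G)
1/(o(-18, 13) - 991) = 1/(-18/13 - 991) = 1/(-12901/13) = -13/12901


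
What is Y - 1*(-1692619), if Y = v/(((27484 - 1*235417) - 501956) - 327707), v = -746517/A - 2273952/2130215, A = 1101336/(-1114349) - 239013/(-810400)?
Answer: 195221562515615264719540210263/115337049974184190952485 ≈ 1.6926e+6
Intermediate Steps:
A = -626178796863/903068429600 (A = 1101336*(-1/1114349) - 239013*(-1/810400) = -1101336/1114349 + 239013/810400 = -626178796863/903068429600 ≈ -0.69339)
v = 478698553625545055991808/444631821919838515 (v = -746517/(-626178796863/903068429600) - 2273952/2130215 = -746517*(-903068429600/626178796863) - 2273952*1/2130215 = 224718644953234400/208726265621 - 2273952/2130215 = 478698553625545055991808/444631821919838515 ≈ 1.0766e+6)
Y = -119674638406386263997952/115337049974184190952485 (Y = 478698553625545055991808/(444631821919838515*(((27484 - 1*235417) - 501956) - 327707)) = 478698553625545055991808/(444631821919838515*(((27484 - 235417) - 501956) - 327707)) = 478698553625545055991808/(444631821919838515*((-207933 - 501956) - 327707)) = 478698553625545055991808/(444631821919838515*(-709889 - 327707)) = (478698553625545055991808/444631821919838515)/(-1037596) = (478698553625545055991808/444631821919838515)*(-1/1037596) = -119674638406386263997952/115337049974184190952485 ≈ -1.0376)
Y - 1*(-1692619) = -119674638406386263997952/115337049974184190952485 - 1*(-1692619) = -119674638406386263997952/115337049974184190952485 + 1692619 = 195221562515615264719540210263/115337049974184190952485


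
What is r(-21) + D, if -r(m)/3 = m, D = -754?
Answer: -691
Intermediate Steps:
r(m) = -3*m
r(-21) + D = -3*(-21) - 754 = 63 - 754 = -691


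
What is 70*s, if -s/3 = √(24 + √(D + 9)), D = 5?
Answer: -210*√(24 + √14) ≈ -1106.1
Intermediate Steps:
s = -3*√(24 + √14) (s = -3*√(24 + √(5 + 9)) = -3*√(24 + √14) ≈ -15.801)
70*s = 70*(-3*√(24 + √14)) = -210*√(24 + √14)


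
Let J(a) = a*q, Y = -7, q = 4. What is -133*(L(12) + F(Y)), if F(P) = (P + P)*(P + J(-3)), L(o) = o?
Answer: -36974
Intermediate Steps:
J(a) = 4*a (J(a) = a*4 = 4*a)
F(P) = 2*P*(-12 + P) (F(P) = (P + P)*(P + 4*(-3)) = (2*P)*(P - 12) = (2*P)*(-12 + P) = 2*P*(-12 + P))
-133*(L(12) + F(Y)) = -133*(12 + 2*(-7)*(-12 - 7)) = -133*(12 + 2*(-7)*(-19)) = -133*(12 + 266) = -133*278 = -36974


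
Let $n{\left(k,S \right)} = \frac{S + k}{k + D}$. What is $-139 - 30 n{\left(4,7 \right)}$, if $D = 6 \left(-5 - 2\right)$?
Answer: $- \frac{2476}{19} \approx -130.32$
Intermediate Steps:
$D = -42$ ($D = 6 \left(-7\right) = -42$)
$n{\left(k,S \right)} = \frac{S + k}{-42 + k}$ ($n{\left(k,S \right)} = \frac{S + k}{k - 42} = \frac{S + k}{-42 + k}$)
$-139 - 30 n{\left(4,7 \right)} = -139 - 30 \frac{7 + 4}{-42 + 4} = -139 - 30 \frac{1}{-38} \cdot 11 = -139 - 30 \left(\left(- \frac{1}{38}\right) 11\right) = -139 - - \frac{165}{19} = -139 + \frac{165}{19} = - \frac{2476}{19}$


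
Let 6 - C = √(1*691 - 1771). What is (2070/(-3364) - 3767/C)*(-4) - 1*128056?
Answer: -10009115324/78213 + 7534*I*√30/93 ≈ -1.2797e+5 + 443.71*I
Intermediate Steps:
C = 6 - 6*I*√30 (C = 6 - √(1*691 - 1771) = 6 - √(691 - 1771) = 6 - √(-1080) = 6 - 6*I*√30 ≈ 6.0 - 32.863*I)
(2070/(-3364) - 3767/C)*(-4) - 1*128056 = (2070/(-3364) - 3767/(6 - 6*I*√30))*(-4) - 1*128056 = (2070*(-1/3364) - 3767/(6 - 6*I*√30))*(-4) - 128056 = (-1035/1682 - 3767/(6 - 6*I*√30))*(-4) - 128056 = (2070/841 + 15068/(6 - 6*I*√30)) - 128056 = -107693026/841 + 15068/(6 - 6*I*√30)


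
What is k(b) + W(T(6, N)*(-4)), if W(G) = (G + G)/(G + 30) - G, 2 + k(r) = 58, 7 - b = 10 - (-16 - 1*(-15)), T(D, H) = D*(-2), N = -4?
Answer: 120/13 ≈ 9.2308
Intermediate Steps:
T(D, H) = -2*D
b = -4 (b = 7 - (10 - (-16 - 1*(-15))) = 7 - (10 - (-16 + 15)) = 7 - (10 - 1*(-1)) = 7 - (10 + 1) = 7 - 1*11 = 7 - 11 = -4)
k(r) = 56 (k(r) = -2 + 58 = 56)
W(G) = -G + 2*G/(30 + G) (W(G) = (2*G)/(30 + G) - G = 2*G/(30 + G) - G = -G + 2*G/(30 + G))
k(b) + W(T(6, N)*(-4)) = 56 - -2*6*(-4)*(28 - 2*6*(-4))/(30 - 2*6*(-4)) = 56 - (-12*(-4))*(28 - 12*(-4))/(30 - 12*(-4)) = 56 - 1*48*(28 + 48)/(30 + 48) = 56 - 1*48*76/78 = 56 - 1*48*1/78*76 = 56 - 608/13 = 120/13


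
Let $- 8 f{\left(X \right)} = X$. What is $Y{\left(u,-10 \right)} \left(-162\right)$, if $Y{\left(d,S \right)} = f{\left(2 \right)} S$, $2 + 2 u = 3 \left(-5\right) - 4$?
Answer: $-405$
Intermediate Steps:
$f{\left(X \right)} = - \frac{X}{8}$
$u = - \frac{21}{2}$ ($u = -1 + \frac{3 \left(-5\right) - 4}{2} = -1 + \frac{-15 - 4}{2} = -1 + \frac{1}{2} \left(-19\right) = -1 - \frac{19}{2} = - \frac{21}{2} \approx -10.5$)
$Y{\left(d,S \right)} = - \frac{S}{4}$ ($Y{\left(d,S \right)} = \left(- \frac{1}{8}\right) 2 S = - \frac{S}{4}$)
$Y{\left(u,-10 \right)} \left(-162\right) = \left(- \frac{1}{4}\right) \left(-10\right) \left(-162\right) = \frac{5}{2} \left(-162\right) = -405$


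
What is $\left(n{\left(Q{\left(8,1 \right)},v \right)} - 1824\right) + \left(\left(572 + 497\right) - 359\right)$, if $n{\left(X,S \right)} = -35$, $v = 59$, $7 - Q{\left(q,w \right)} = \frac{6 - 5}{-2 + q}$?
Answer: $-1149$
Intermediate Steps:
$Q{\left(q,w \right)} = 7 - \frac{1}{-2 + q}$ ($Q{\left(q,w \right)} = 7 - \frac{6 - 5}{-2 + q} = 7 - 1 \frac{1}{-2 + q} = 7 - \frac{1}{-2 + q}$)
$\left(n{\left(Q{\left(8,1 \right)},v \right)} - 1824\right) + \left(\left(572 + 497\right) - 359\right) = \left(-35 - 1824\right) + \left(\left(572 + 497\right) - 359\right) = -1859 + \left(1069 - 359\right) = -1859 + 710 = -1149$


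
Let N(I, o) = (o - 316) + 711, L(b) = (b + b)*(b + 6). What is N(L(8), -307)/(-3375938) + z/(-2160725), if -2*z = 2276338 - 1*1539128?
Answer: 124419748269/729447363505 ≈ 0.17057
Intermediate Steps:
z = -368605 (z = -(2276338 - 1*1539128)/2 = -(2276338 - 1539128)/2 = -½*737210 = -368605)
L(b) = 2*b*(6 + b) (L(b) = (2*b)*(6 + b) = 2*b*(6 + b))
N(I, o) = 395 + o (N(I, o) = (-316 + o) + 711 = 395 + o)
N(L(8), -307)/(-3375938) + z/(-2160725) = (395 - 307)/(-3375938) - 368605/(-2160725) = 88*(-1/3375938) - 368605*(-1/2160725) = -44/1687969 + 73721/432145 = 124419748269/729447363505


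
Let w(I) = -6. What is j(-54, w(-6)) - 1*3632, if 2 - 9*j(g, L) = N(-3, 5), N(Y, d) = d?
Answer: -10897/3 ≈ -3632.3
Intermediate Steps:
j(g, L) = -1/3 (j(g, L) = 2/9 - 1/9*5 = 2/9 - 5/9 = -1/3)
j(-54, w(-6)) - 1*3632 = -1/3 - 1*3632 = -1/3 - 3632 = -10897/3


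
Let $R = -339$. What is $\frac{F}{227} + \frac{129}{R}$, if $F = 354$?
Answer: $\frac{30241}{25651} \approx 1.1789$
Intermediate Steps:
$\frac{F}{227} + \frac{129}{R} = \frac{354}{227} + \frac{129}{-339} = 354 \cdot \frac{1}{227} + 129 \left(- \frac{1}{339}\right) = \frac{354}{227} - \frac{43}{113} = \frac{30241}{25651}$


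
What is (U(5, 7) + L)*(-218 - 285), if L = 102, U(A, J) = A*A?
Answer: -63881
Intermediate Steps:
U(A, J) = A**2
(U(5, 7) + L)*(-218 - 285) = (5**2 + 102)*(-218 - 285) = (25 + 102)*(-503) = 127*(-503) = -63881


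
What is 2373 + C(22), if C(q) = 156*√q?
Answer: 2373 + 156*√22 ≈ 3104.7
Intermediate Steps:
2373 + C(22) = 2373 + 156*√22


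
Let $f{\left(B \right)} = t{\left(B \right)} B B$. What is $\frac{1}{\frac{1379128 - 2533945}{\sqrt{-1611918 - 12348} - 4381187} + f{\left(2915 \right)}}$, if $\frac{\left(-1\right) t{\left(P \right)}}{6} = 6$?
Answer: $- \frac{12309625968962751773}{3765515811623665050657016557} - \frac{807 i \sqrt{180474}}{418390645735962783406335173} \approx -3.269 \cdot 10^{-9} - 8.1941 \cdot 10^{-22} i$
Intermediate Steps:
$t{\left(P \right)} = -36$ ($t{\left(P \right)} = \left(-6\right) 6 = -36$)
$f{\left(B \right)} = - 36 B^{2}$ ($f{\left(B \right)} = - 36 B B = - 36 B^{2}$)
$\frac{1}{\frac{1379128 - 2533945}{\sqrt{-1611918 - 12348} - 4381187} + f{\left(2915 \right)}} = \frac{1}{\frac{1379128 - 2533945}{\sqrt{-1611918 - 12348} - 4381187} - 36 \cdot 2915^{2}} = \frac{1}{- \frac{1154817}{\sqrt{-1624266} - 4381187} - 305900100} = \frac{1}{- \frac{1154817}{3 i \sqrt{180474} - 4381187} - 305900100} = \frac{1}{- \frac{1154817}{-4381187 + 3 i \sqrt{180474}} - 305900100} = \frac{1}{-305900100 - \frac{1154817}{-4381187 + 3 i \sqrt{180474}}}$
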